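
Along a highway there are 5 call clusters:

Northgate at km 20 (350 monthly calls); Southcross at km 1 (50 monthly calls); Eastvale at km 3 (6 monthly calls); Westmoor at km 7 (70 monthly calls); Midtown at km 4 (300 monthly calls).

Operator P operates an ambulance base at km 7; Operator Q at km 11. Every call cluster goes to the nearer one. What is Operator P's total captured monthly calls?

The indifferent point is the midpoint (7+11)/2 = 9; call clusters left of it (closer to Operator P at 7) go to Operator P, those right go to Operator Q.
  Southcross at 1 (w=50) → Operator P
  Eastvale at 3 (w=6) → Operator P
  Midtown at 4 (w=300) → Operator P
  Westmoor at 7 (w=70) → Operator P
  Northgate at 20 (w=350) → Operator Q
Operator P captures 426; Operator Q captures 350.

426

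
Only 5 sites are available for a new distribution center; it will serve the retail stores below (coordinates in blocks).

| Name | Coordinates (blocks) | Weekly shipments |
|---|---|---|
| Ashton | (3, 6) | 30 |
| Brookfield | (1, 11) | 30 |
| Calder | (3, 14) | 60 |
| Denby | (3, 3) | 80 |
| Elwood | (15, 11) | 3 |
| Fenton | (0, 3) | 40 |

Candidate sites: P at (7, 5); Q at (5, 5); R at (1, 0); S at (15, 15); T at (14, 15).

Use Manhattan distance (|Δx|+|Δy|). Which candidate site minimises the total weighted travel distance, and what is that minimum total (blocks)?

Q, total 1698 blocks

Total weighted distance at each candidate:
  P (7, 5): total = 2172
  Q (5, 5): total = 1698
  R (1, 0): total = 2165
  S (15, 15): total = 4962
  T (14, 15): total = 4725
Minimum is at Q with total 1698 blocks.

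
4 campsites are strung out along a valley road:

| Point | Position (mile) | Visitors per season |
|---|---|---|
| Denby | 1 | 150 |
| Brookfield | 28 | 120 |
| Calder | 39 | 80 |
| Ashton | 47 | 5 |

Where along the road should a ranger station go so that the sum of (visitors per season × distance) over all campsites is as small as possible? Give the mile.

x = 28

For a sum of weighted absolute distances on a line, the optimum is the weighted median (not the mean). Total weight W = 355; half-weight = 177.5.
Sort by position and accumulate weight:
  mile 1 (Denby, w=150) → cum 150
  mile 28 (Brookfield, w=120) → cum 270  ≥ 177.5 → median here
  mile 39 (Calder, w=80) → cum 350
  mile 47 (Ashton, w=5) → cum 355
Optimal location: mile 28.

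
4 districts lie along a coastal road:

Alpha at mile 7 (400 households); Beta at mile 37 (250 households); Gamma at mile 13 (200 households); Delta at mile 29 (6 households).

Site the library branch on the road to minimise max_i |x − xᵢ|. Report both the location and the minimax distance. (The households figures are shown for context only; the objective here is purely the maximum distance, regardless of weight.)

location 22, max distance 15

The 1-center on a line is the midpoint of the two extreme points: leftmost at 7, rightmost at 37.
Optimal location = (7 + 37)/2 = 22; maximum distance = (37 − 7)/2 = 15.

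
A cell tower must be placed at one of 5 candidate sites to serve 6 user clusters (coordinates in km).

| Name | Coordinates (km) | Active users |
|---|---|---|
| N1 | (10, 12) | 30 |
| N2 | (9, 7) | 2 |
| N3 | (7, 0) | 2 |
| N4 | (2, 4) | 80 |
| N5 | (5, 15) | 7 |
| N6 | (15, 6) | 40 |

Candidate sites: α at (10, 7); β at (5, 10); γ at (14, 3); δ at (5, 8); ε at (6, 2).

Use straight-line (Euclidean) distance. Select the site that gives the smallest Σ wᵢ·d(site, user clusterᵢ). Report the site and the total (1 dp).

δ, total 1073.8 km

Total weighted distance at each candidate:
  α (10, 7): total = 1120.8
  β (5, 10): total = 1194.4
  γ (14, 3): total = 1518.3
  δ (5, 8): total = 1073.8
  ε (6, 2): total = 1182.2
Minimum is at δ with total 1073.8 km.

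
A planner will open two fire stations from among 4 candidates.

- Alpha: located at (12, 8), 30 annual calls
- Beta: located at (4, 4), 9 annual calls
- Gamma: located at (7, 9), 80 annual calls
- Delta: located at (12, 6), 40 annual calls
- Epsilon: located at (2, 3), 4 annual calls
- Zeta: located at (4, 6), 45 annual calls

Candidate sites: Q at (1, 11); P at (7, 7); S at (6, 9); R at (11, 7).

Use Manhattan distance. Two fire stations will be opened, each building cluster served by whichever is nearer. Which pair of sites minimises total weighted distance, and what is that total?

Evaluate every pair (each demand assigned to the nearer of the two):
  {S, R}: total = 548
  {P, R}: total = 570
  {P, S}: total = 770
  {Q, P}: total = 850
  {Q, S}: total = 974
  {Q, R}: total = 1106
Best pair: {S, R} with total 548.

{S, R}, total 548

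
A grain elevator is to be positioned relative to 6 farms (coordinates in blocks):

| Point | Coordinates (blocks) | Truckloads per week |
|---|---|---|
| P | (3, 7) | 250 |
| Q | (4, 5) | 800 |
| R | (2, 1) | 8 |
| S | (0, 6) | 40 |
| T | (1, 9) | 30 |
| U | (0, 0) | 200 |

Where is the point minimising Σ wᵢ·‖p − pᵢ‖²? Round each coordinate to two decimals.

(3.01, 4.72)

The minimiser of Σwᵢ‖p−pᵢ‖² is the weighted centroid p* = (Σwᵢpᵢ)/(Σwᵢ).
Σwᵢ = 1328.
Σwᵢxᵢ = 250·3 + 800·4 + 8·2 + 40·0 + 30·1 + 200·0 = 3996.
Σwᵢyᵢ = 250·7 + 800·5 + 8·1 + 40·6 + 30·9 + 200·0 = 6268.
x* = 3996/1328 = 3.01, y* = 6268/1328 = 4.72.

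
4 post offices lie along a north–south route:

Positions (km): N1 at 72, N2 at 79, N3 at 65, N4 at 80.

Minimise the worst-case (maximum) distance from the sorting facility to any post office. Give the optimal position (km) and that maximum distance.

The 1-center on a line is the midpoint of the two extreme points: leftmost at 65, rightmost at 80.
Optimal location = (65 + 80)/2 = 72.5; maximum distance = (80 − 65)/2 = 7.5.

location 72.5, max distance 7.5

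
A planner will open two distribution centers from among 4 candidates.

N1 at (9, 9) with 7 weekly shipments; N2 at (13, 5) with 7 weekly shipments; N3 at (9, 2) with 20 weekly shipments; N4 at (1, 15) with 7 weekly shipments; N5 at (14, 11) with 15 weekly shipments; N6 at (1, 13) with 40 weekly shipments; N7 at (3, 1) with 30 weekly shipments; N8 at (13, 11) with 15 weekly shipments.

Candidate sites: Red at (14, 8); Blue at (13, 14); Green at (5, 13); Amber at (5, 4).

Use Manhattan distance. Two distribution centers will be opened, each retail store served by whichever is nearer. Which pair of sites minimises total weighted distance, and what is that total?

{Green, Amber}, total 906

Evaluate every pair (each demand assigned to the nearer of the two):
  {Green, Amber}: total = 906
  {Red, Green}: total = 1017
  {Red, Amber}: total = 1070
  {Blue, Amber}: total = 1112
  {Blue, Green}: total = 1146
  {Red, Blue}: total = 1531
Best pair: {Green, Amber} with total 906.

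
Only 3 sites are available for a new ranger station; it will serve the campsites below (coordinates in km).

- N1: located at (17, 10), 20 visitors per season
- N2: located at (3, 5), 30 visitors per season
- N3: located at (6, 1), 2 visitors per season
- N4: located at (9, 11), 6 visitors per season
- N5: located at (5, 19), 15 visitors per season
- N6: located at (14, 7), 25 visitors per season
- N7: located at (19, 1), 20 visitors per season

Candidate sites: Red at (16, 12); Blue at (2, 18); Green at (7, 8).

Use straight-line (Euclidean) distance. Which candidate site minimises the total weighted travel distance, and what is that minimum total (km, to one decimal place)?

Total weighted distance at each candidate:
  Red (16, 12): total = 1118.1
  Blue (2, 18): total = 1760.7
  Green (7, 8): total = 1012.1
Minimum is at Green with total 1012.1 km.

Green, total 1012.1 km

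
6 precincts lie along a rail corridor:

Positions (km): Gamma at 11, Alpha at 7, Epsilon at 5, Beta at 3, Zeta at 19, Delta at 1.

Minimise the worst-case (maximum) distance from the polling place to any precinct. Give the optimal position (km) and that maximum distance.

The 1-center on a line is the midpoint of the two extreme points: leftmost at 1, rightmost at 19.
Optimal location = (1 + 19)/2 = 10; maximum distance = (19 − 1)/2 = 9.

location 10, max distance 9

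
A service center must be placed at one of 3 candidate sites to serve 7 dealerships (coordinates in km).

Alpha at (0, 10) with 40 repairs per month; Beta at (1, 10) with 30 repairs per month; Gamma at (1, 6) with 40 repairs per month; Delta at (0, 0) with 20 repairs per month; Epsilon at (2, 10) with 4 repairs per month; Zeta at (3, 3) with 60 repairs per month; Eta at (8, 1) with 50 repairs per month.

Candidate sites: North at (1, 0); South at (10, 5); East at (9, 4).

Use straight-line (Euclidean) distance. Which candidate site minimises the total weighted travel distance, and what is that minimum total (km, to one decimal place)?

North, total 1572.1 km

Total weighted distance at each candidate:
  North (1, 0): total = 1572.1
  South (10, 5): total = 2040.1
  East (9, 4): total = 1819.4
Minimum is at North with total 1572.1 km.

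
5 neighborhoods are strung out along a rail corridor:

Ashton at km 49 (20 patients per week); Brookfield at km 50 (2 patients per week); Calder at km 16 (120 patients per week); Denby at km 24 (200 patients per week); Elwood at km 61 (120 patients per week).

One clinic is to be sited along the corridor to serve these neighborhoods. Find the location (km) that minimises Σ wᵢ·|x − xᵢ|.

x = 24

For a sum of weighted absolute distances on a line, the optimum is the weighted median (not the mean). Total weight W = 462; half-weight = 231.
Sort by position and accumulate weight:
  km 16 (Calder, w=120) → cum 120
  km 24 (Denby, w=200) → cum 320  ≥ 231 → median here
  km 49 (Ashton, w=20) → cum 340
  km 50 (Brookfield, w=2) → cum 342
  km 61 (Elwood, w=120) → cum 462
Optimal location: km 24.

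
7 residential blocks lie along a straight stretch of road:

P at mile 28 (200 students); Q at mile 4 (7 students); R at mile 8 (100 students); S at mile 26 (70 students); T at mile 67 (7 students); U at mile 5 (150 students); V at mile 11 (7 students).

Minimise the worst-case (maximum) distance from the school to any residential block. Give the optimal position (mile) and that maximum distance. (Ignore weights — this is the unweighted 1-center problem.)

location 35.5, max distance 31.5

The 1-center on a line is the midpoint of the two extreme points: leftmost at 4, rightmost at 67.
Optimal location = (4 + 67)/2 = 35.5; maximum distance = (67 − 4)/2 = 31.5.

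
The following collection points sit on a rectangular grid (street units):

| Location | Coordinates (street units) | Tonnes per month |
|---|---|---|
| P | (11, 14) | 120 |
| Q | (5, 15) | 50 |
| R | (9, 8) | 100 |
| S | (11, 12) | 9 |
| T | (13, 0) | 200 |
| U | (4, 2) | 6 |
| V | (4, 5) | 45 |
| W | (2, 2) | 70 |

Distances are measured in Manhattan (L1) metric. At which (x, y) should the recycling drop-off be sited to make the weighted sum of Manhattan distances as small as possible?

(11, 5)

Manhattan distance separates: Σwᵢ(|x−xᵢ|+|y−yᵢ|) = Σwᵢ|x−xᵢ| + Σwᵢ|y−yᵢ|, so x and y are optimised independently as 1-D weighted medians.
Total weight W = 600; half = 300.
x-coordinate, sorted with cumulative weight:
  x=2 (W, w=70) cum 70
  x=4 (U, w=6) cum 76
  x=4 (V, w=45) cum 121
  x=5 (Q, w=50) cum 171
  x=9 (R, w=100) cum 271
  x=11 (P, w=120) cum 391  ← median
  x=11 (S, w=9) cum 400
  x=13 (T, w=200) cum 600
⇒ x* = 11
y-coordinate, sorted with cumulative weight:
  y=0 (T, w=200) cum 200
  y=2 (U, w=6) cum 206
  y=2 (W, w=70) cum 276
  y=5 (V, w=45) cum 321  ← median
  y=8 (R, w=100) cum 421
  y=12 (S, w=9) cum 430
  y=14 (P, w=120) cum 550
  y=15 (Q, w=50) cum 600
⇒ y* = 5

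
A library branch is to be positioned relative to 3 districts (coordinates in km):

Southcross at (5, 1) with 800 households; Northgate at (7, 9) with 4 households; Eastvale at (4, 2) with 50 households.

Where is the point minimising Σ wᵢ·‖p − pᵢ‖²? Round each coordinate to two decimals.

(4.95, 1.10)

The minimiser of Σwᵢ‖p−pᵢ‖² is the weighted centroid p* = (Σwᵢpᵢ)/(Σwᵢ).
Σwᵢ = 854.
Σwᵢxᵢ = 800·5 + 4·7 + 50·4 = 4228.
Σwᵢyᵢ = 800·1 + 4·9 + 50·2 = 936.
x* = 4228/854 = 4.95, y* = 936/854 = 1.10.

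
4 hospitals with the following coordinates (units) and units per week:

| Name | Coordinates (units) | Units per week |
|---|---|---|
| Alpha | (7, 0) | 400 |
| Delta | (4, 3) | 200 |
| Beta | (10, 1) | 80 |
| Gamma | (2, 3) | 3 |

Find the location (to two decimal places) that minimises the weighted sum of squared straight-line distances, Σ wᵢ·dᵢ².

(6.45, 1.01)

The minimiser of Σwᵢ‖p−pᵢ‖² is the weighted centroid p* = (Σwᵢpᵢ)/(Σwᵢ).
Σwᵢ = 683.
Σwᵢxᵢ = 400·7 + 200·4 + 80·10 + 3·2 = 4406.
Σwᵢyᵢ = 400·0 + 200·3 + 80·1 + 3·3 = 689.
x* = 4406/683 = 6.45, y* = 689/683 = 1.01.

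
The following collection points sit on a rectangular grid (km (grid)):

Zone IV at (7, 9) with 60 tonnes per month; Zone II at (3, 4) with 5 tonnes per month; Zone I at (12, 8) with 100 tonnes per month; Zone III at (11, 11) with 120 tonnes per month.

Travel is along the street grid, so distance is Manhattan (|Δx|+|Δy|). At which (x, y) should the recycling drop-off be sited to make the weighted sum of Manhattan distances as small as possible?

(11, 9)

Manhattan distance separates: Σwᵢ(|x−xᵢ|+|y−yᵢ|) = Σwᵢ|x−xᵢ| + Σwᵢ|y−yᵢ|, so x and y are optimised independently as 1-D weighted medians.
Total weight W = 285; half = 142.5.
x-coordinate, sorted with cumulative weight:
  x=3 (Zone II, w=5) cum 5
  x=7 (Zone IV, w=60) cum 65
  x=11 (Zone III, w=120) cum 185  ← median
  x=12 (Zone I, w=100) cum 285
⇒ x* = 11
y-coordinate, sorted with cumulative weight:
  y=4 (Zone II, w=5) cum 5
  y=8 (Zone I, w=100) cum 105
  y=9 (Zone IV, w=60) cum 165  ← median
  y=11 (Zone III, w=120) cum 285
⇒ y* = 9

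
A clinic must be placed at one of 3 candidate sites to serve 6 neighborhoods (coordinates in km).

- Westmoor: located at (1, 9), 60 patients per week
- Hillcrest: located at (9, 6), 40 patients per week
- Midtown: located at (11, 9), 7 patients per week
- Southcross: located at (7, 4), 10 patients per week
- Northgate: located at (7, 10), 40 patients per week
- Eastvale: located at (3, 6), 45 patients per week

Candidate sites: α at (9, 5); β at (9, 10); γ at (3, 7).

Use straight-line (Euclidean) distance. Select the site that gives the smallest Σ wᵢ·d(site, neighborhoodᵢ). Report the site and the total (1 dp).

γ, total 765.7 km

Total weighted distance at each candidate:
  α (9, 5): total = 1119.5
  β (9, 10): total = 1127.1
  γ (3, 7): total = 765.7
Minimum is at γ with total 765.7 km.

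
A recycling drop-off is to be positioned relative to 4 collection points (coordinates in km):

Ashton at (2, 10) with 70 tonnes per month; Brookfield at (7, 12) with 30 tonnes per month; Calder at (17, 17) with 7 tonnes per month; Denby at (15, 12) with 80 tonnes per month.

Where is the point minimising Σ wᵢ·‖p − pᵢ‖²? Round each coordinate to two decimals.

The minimiser of Σwᵢ‖p−pᵢ‖² is the weighted centroid p* = (Σwᵢpᵢ)/(Σwᵢ).
Σwᵢ = 187.
Σwᵢxᵢ = 70·2 + 30·7 + 7·17 + 80·15 = 1669.
Σwᵢyᵢ = 70·10 + 30·12 + 7·17 + 80·12 = 2139.
x* = 1669/187 = 8.93, y* = 2139/187 = 11.44.

(8.93, 11.44)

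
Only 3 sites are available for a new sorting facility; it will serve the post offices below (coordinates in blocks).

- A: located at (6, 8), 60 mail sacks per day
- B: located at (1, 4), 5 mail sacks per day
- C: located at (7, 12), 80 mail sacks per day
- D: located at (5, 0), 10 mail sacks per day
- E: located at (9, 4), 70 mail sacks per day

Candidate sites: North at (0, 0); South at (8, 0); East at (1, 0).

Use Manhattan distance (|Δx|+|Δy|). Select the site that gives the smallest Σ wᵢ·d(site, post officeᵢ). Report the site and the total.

South, total 2075 blocks

Total weighted distance at each candidate:
  North (0, 0): total = 3345
  South (8, 0): total = 2075
  East (1, 0): total = 3120
Minimum is at South with total 2075 blocks.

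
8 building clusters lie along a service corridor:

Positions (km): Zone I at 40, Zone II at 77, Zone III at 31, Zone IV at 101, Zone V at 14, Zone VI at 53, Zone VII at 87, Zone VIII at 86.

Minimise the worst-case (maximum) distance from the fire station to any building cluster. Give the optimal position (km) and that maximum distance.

location 57.5, max distance 43.5

The 1-center on a line is the midpoint of the two extreme points: leftmost at 14, rightmost at 101.
Optimal location = (14 + 101)/2 = 57.5; maximum distance = (101 − 14)/2 = 43.5.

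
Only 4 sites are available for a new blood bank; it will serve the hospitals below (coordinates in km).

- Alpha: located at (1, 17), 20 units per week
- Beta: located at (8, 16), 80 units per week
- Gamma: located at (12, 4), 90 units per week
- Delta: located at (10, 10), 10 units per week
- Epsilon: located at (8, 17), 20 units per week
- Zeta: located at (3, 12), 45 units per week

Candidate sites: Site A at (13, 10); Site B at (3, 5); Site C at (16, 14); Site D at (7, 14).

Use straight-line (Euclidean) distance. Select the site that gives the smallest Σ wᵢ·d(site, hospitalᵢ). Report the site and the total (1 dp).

Total weighted distance at each candidate:
  Site A (13, 10): total = 2111.1
  Site B (3, 5): total = 2686.0
  Site C (16, 14): total = 2769.8
  Site D (7, 14): total = 1633.8
Minimum is at Site D with total 1633.8 km.

Site D, total 1633.8 km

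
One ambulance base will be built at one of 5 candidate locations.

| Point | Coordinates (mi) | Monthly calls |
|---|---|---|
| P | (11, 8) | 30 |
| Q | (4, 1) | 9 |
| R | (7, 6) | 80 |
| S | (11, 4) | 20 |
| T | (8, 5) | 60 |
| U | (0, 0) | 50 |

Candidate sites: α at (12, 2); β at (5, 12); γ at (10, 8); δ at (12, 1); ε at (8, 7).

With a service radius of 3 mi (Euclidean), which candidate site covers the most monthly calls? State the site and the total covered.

ε, covering 140

Coverage radius r = 3 mi; a point is covered iff (Δx)²+(Δy)² ≤ 3² = 9.
  α (12, 2): covers {S} → 20
  β (5, 12): covers {none} → 0
  γ (10, 8): covers {P} → 30
  δ (12, 1): covers {none} → 0
  ε (8, 7): covers {R, T} → 140
Maximum coverage at ε: 140 monthly calls.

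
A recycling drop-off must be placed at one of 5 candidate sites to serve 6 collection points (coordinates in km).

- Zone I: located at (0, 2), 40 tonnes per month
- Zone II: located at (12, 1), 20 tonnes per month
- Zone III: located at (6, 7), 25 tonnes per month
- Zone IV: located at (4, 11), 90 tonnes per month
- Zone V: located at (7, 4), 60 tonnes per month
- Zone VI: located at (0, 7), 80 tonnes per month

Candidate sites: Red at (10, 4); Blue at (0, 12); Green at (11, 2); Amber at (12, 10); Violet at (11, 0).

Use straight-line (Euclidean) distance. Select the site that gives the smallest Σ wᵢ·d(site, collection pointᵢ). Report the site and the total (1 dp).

Total weighted distance at each candidate:
  Red (10, 4): total = 2450.0
  Blue (0, 12): total = 2329.7
  Green (11, 2): total = 2906.2
  Amber (12, 10): total = 3108.4
  Violet (11, 0): total = 3246.5
Minimum is at Blue with total 2329.7 km.

Blue, total 2329.7 km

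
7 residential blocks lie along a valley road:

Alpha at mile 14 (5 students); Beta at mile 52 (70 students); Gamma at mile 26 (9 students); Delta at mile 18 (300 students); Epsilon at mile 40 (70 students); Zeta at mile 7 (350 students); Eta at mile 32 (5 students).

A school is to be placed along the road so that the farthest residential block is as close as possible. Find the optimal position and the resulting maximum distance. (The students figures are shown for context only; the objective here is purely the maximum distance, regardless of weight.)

The 1-center on a line is the midpoint of the two extreme points: leftmost at 7, rightmost at 52.
Optimal location = (7 + 52)/2 = 29.5; maximum distance = (52 − 7)/2 = 22.5.

location 29.5, max distance 22.5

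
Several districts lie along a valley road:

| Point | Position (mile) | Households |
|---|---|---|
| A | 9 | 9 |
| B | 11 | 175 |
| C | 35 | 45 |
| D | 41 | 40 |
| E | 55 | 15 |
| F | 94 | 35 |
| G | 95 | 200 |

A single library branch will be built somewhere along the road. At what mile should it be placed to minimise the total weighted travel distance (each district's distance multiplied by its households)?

x = 41

For a sum of weighted absolute distances on a line, the optimum is the weighted median (not the mean). Total weight W = 519; half-weight = 259.5.
Sort by position and accumulate weight:
  mile 9 (A, w=9) → cum 9
  mile 11 (B, w=175) → cum 184
  mile 35 (C, w=45) → cum 229
  mile 41 (D, w=40) → cum 269  ≥ 259.5 → median here
  mile 55 (E, w=15) → cum 284
  mile 94 (F, w=35) → cum 319
  mile 95 (G, w=200) → cum 519
Optimal location: mile 41.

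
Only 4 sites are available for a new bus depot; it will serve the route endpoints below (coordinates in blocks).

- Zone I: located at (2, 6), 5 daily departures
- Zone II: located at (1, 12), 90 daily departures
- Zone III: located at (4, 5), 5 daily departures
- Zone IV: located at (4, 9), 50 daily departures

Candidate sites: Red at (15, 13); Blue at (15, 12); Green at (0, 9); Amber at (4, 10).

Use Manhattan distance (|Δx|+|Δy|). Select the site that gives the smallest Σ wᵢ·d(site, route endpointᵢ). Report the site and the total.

Amber, total 555 blocks

Total weighted distance at each candidate:
  Red (15, 13): total = 2295
  Blue (15, 12): total = 2145
  Green (0, 9): total = 625
  Amber (4, 10): total = 555
Minimum is at Amber with total 555 blocks.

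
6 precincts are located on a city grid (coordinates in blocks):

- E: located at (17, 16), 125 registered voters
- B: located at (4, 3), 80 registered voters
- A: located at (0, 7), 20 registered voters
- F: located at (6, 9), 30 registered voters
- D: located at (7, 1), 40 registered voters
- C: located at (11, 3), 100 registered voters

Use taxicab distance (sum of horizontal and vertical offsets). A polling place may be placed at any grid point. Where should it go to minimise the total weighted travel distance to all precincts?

Manhattan distance separates: Σwᵢ(|x−xᵢ|+|y−yᵢ|) = Σwᵢ|x−xᵢ| + Σwᵢ|y−yᵢ|, so x and y are optimised independently as 1-D weighted medians.
Total weight W = 395; half = 197.5.
x-coordinate, sorted with cumulative weight:
  x=0 (A, w=20) cum 20
  x=4 (B, w=80) cum 100
  x=6 (F, w=30) cum 130
  x=7 (D, w=40) cum 170
  x=11 (C, w=100) cum 270  ← median
  x=17 (E, w=125) cum 395
⇒ x* = 11
y-coordinate, sorted with cumulative weight:
  y=1 (D, w=40) cum 40
  y=3 (B, w=80) cum 120
  y=3 (C, w=100) cum 220  ← median
  y=7 (A, w=20) cum 240
  y=9 (F, w=30) cum 270
  y=16 (E, w=125) cum 395
⇒ y* = 3

(11, 3)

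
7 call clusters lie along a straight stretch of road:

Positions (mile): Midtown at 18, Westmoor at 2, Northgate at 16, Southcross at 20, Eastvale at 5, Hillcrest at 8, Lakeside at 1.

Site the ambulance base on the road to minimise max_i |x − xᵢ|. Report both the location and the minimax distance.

The 1-center on a line is the midpoint of the two extreme points: leftmost at 1, rightmost at 20.
Optimal location = (1 + 20)/2 = 10.5; maximum distance = (20 − 1)/2 = 9.5.

location 10.5, max distance 9.5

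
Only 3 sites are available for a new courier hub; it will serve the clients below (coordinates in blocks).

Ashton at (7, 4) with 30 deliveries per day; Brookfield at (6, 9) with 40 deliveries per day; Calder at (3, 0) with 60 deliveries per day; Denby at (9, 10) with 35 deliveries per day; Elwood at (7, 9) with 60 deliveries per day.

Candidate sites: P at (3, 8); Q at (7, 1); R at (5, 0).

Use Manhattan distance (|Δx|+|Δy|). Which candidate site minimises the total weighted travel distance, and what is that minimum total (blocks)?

Total weighted distance at each candidate:
  P (3, 8): total = 1460
  Q (7, 1): total = 1615
  R (5, 0): total = 1850
Minimum is at P with total 1460 blocks.

P, total 1460 blocks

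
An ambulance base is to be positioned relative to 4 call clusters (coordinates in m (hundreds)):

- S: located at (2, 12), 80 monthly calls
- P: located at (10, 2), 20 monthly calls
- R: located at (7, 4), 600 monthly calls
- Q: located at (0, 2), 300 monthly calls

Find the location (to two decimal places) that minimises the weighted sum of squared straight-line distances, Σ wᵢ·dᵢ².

(4.56, 4.00)

The minimiser of Σwᵢ‖p−pᵢ‖² is the weighted centroid p* = (Σwᵢpᵢ)/(Σwᵢ).
Σwᵢ = 1000.
Σwᵢxᵢ = 80·2 + 20·10 + 600·7 + 300·0 = 4560.
Σwᵢyᵢ = 80·12 + 20·2 + 600·4 + 300·2 = 4000.
x* = 4560/1000 = 4.56, y* = 4000/1000 = 4.00.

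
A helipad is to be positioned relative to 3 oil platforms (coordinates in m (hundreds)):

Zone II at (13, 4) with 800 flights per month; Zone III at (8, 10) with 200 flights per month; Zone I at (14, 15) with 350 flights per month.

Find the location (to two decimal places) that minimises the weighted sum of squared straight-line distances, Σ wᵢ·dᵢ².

(12.52, 7.74)

The minimiser of Σwᵢ‖p−pᵢ‖² is the weighted centroid p* = (Σwᵢpᵢ)/(Σwᵢ).
Σwᵢ = 1350.
Σwᵢxᵢ = 800·13 + 200·8 + 350·14 = 16900.
Σwᵢyᵢ = 800·4 + 200·10 + 350·15 = 10450.
x* = 16900/1350 = 12.52, y* = 10450/1350 = 7.74.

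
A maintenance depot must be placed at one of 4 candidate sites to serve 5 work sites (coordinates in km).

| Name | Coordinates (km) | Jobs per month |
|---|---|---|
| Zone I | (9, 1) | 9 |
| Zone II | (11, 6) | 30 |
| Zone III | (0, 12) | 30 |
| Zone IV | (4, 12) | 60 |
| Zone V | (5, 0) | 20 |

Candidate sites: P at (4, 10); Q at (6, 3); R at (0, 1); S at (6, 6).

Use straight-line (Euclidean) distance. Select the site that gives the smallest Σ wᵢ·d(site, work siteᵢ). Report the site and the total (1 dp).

P, total 789.7 km

Total weighted distance at each candidate:
  P (4, 10): total = 789.7
  Q (6, 3): total = 1148.3
  R (0, 1): total = 1577.8
  S (6, 6): total = 958.2
Minimum is at P with total 789.7 km.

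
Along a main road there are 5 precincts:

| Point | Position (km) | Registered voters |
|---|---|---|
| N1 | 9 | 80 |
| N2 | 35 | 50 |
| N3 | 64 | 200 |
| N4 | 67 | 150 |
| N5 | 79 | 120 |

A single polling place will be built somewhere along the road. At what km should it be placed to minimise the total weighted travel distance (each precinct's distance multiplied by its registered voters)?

x = 64

For a sum of weighted absolute distances on a line, the optimum is the weighted median (not the mean). Total weight W = 600; half-weight = 300.
Sort by position and accumulate weight:
  km 9 (N1, w=80) → cum 80
  km 35 (N2, w=50) → cum 130
  km 64 (N3, w=200) → cum 330  ≥ 300 → median here
  km 67 (N4, w=150) → cum 480
  km 79 (N5, w=120) → cum 600
Optimal location: km 64.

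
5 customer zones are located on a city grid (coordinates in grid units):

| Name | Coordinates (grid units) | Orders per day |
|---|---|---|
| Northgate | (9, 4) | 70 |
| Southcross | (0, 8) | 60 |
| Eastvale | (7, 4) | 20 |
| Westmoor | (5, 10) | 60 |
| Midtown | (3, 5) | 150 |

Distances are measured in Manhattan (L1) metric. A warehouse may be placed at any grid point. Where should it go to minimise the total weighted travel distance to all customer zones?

Manhattan distance separates: Σwᵢ(|x−xᵢ|+|y−yᵢ|) = Σwᵢ|x−xᵢ| + Σwᵢ|y−yᵢ|, so x and y are optimised independently as 1-D weighted medians.
Total weight W = 360; half = 180.
x-coordinate, sorted with cumulative weight:
  x=0 (Southcross, w=60) cum 60
  x=3 (Midtown, w=150) cum 210  ← median
  x=5 (Westmoor, w=60) cum 270
  x=7 (Eastvale, w=20) cum 290
  x=9 (Northgate, w=70) cum 360
⇒ x* = 3
y-coordinate, sorted with cumulative weight:
  y=4 (Northgate, w=70) cum 70
  y=4 (Eastvale, w=20) cum 90
  y=5 (Midtown, w=150) cum 240  ← median
  y=8 (Southcross, w=60) cum 300
  y=10 (Westmoor, w=60) cum 360
⇒ y* = 5

(3, 5)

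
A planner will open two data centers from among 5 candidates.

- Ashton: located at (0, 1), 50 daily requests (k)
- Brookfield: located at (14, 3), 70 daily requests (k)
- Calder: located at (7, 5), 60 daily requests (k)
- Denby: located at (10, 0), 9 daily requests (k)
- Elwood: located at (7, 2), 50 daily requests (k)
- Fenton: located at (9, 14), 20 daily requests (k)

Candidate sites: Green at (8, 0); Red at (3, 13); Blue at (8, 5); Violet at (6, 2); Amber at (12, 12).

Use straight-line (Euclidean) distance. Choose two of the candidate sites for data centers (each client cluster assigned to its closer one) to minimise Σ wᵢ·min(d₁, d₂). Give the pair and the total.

{Blue, Violet}, total 1078.2

Evaluate every pair (each demand assigned to the nearer of the two):
  {Blue, Violet}: total = 1078.2
  {Green, Blue}: total = 1216.7
  {Violet, Amber}: total = 1220.6
  {Blue, Amber}: total = 1228.6
  {Red, Violet}: total = 1270.1
  {Red, Blue}: total = 1278.2
  {Green, Violet}: total = 1278.8
  {Green, Amber}: total = 1380.5
  {Green, Red}: total = 1430.1
  {Red, Amber}: total = 2520.6
Best pair: {Blue, Violet} with total 1078.2.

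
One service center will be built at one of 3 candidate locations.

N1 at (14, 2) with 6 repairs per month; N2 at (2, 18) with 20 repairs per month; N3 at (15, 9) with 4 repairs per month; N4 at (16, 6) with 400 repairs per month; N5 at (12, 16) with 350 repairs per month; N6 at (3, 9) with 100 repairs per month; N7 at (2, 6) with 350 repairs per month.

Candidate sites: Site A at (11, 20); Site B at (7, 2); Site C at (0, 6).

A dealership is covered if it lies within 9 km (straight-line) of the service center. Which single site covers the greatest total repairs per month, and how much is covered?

Site B, covering 456

Coverage radius r = 9 km; a point is covered iff (Δx)²+(Δy)² ≤ 9² = 81.
  Site A (11, 20): covers {N5} → 350
  Site B (7, 2): covers {N1, N6, N7} → 456
  Site C (0, 6): covers {N6, N7} → 450
Maximum coverage at Site B: 456 repairs per month.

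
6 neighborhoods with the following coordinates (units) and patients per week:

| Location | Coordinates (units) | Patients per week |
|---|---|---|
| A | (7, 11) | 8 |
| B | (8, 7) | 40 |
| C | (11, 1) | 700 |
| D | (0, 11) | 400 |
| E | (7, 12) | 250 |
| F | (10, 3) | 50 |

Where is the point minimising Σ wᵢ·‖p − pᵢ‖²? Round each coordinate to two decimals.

The minimiser of Σwᵢ‖p−pᵢ‖² is the weighted centroid p* = (Σwᵢpᵢ)/(Σwᵢ).
Σwᵢ = 1448.
Σwᵢxᵢ = 8·7 + 40·8 + 700·11 + 400·0 + 250·7 + 50·10 = 10326.
Σwᵢyᵢ = 8·11 + 40·7 + 700·1 + 400·11 + 250·12 + 50·3 = 8618.
x* = 10326/1448 = 7.13, y* = 8618/1448 = 5.95.

(7.13, 5.95)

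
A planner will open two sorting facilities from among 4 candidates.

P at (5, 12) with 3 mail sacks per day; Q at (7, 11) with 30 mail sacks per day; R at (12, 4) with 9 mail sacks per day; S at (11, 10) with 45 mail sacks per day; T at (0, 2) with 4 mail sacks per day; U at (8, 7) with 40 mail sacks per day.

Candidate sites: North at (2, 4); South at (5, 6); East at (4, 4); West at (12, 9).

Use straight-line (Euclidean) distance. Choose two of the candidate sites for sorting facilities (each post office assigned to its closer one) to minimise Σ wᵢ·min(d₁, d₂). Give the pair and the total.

{South, West}, total 440.3

Evaluate every pair (each demand assigned to the nearer of the two):
  {South, West}: total = 440.3
  {North, West}: total = 483.2
  {East, West}: total = 489.8
  {North, South}: total = 707.4
  {South, East}: total = 714.0
  {North, East}: total = 950.9
Best pair: {South, West} with total 440.3.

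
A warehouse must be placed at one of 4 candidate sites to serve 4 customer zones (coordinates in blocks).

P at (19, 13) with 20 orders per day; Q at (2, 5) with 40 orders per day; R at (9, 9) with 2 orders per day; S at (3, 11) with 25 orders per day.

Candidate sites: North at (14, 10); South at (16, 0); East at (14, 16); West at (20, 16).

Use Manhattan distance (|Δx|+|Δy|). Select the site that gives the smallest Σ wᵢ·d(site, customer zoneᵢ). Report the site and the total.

Total weighted distance at each candidate:
  North (14, 10): total = 1152
  South (16, 0): total = 1712
  East (14, 16): total = 1504
  West (20, 16): total = 1826
Minimum is at North with total 1152 blocks.

North, total 1152 blocks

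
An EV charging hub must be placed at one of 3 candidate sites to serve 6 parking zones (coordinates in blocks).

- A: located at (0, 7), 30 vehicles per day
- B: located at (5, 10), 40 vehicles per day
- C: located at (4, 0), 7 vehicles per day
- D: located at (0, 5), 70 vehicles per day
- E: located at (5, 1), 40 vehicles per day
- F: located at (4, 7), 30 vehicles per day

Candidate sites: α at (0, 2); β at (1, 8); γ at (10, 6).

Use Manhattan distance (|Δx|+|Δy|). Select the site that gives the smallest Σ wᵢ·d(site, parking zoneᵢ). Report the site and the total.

β, total 1217 blocks

Total weighted distance at each candidate:
  α (0, 2): total = 1432
  β (1, 8): total = 1217
  γ (10, 6): total = 2154
Minimum is at β with total 1217 blocks.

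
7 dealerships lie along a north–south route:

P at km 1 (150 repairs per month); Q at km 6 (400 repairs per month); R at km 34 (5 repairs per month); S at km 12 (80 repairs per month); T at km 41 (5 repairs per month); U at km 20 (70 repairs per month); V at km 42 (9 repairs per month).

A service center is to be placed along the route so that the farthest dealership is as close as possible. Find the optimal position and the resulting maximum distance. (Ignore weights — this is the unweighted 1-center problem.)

The 1-center on a line is the midpoint of the two extreme points: leftmost at 1, rightmost at 42.
Optimal location = (1 + 42)/2 = 21.5; maximum distance = (42 − 1)/2 = 20.5.

location 21.5, max distance 20.5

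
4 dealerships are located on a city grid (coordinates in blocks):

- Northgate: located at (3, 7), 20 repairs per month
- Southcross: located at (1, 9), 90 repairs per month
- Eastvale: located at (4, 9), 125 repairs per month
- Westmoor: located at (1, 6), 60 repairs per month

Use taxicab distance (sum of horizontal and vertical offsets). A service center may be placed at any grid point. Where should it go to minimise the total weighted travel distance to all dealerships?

Manhattan distance separates: Σwᵢ(|x−xᵢ|+|y−yᵢ|) = Σwᵢ|x−xᵢ| + Σwᵢ|y−yᵢ|, so x and y are optimised independently as 1-D weighted medians.
Total weight W = 295; half = 147.5.
x-coordinate, sorted with cumulative weight:
  x=1 (Southcross, w=90) cum 90
  x=1 (Westmoor, w=60) cum 150  ← median
  x=3 (Northgate, w=20) cum 170
  x=4 (Eastvale, w=125) cum 295
⇒ x* = 1
y-coordinate, sorted with cumulative weight:
  y=6 (Westmoor, w=60) cum 60
  y=7 (Northgate, w=20) cum 80
  y=9 (Southcross, w=90) cum 170  ← median
  y=9 (Eastvale, w=125) cum 295
⇒ y* = 9

(1, 9)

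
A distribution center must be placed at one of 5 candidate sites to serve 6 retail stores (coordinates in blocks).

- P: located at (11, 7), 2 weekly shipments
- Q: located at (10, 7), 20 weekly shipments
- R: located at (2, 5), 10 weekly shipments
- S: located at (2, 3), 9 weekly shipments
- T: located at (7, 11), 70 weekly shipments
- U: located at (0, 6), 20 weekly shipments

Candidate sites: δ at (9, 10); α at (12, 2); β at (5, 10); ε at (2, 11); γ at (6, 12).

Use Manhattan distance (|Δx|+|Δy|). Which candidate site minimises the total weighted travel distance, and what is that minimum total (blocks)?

Total weighted distance at each candidate:
  δ (9, 10): total = 806
  α (12, 2): total = 1681
  β (5, 10): total = 738
  ε (2, 11): total = 888
  γ (6, 12): total = 807
Minimum is at β with total 738 blocks.

β, total 738 blocks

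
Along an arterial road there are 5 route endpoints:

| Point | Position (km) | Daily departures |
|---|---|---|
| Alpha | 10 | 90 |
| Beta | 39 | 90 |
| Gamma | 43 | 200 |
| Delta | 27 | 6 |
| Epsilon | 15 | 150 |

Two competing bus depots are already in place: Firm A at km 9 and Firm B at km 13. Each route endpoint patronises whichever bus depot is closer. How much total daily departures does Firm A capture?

The indifferent point is the midpoint (9+13)/2 = 11; route endpoints left of it (closer to Firm A at 9) go to Firm A, those right go to Firm B.
  Alpha at 10 (w=90) → Firm A
  Epsilon at 15 (w=150) → Firm B
  Delta at 27 (w=6) → Firm B
  Beta at 39 (w=90) → Firm B
  Gamma at 43 (w=200) → Firm B
Firm A captures 90; Firm B captures 446.

90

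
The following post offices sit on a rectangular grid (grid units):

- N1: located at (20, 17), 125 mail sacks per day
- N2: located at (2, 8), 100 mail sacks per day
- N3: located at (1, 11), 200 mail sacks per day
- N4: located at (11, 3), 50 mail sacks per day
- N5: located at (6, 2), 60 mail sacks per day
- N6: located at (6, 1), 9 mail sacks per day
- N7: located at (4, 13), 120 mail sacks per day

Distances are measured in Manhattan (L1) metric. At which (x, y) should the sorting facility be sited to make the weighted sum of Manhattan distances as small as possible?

Manhattan distance separates: Σwᵢ(|x−xᵢ|+|y−yᵢ|) = Σwᵢ|x−xᵢ| + Σwᵢ|y−yᵢ|, so x and y are optimised independently as 1-D weighted medians.
Total weight W = 664; half = 332.
x-coordinate, sorted with cumulative weight:
  x=1 (N3, w=200) cum 200
  x=2 (N2, w=100) cum 300
  x=4 (N7, w=120) cum 420  ← median
  x=6 (N5, w=60) cum 480
  x=6 (N6, w=9) cum 489
  x=11 (N4, w=50) cum 539
  x=20 (N1, w=125) cum 664
⇒ x* = 4
y-coordinate, sorted with cumulative weight:
  y=1 (N6, w=9) cum 9
  y=2 (N5, w=60) cum 69
  y=3 (N4, w=50) cum 119
  y=8 (N2, w=100) cum 219
  y=11 (N3, w=200) cum 419  ← median
  y=13 (N7, w=120) cum 539
  y=17 (N1, w=125) cum 664
⇒ y* = 11

(4, 11)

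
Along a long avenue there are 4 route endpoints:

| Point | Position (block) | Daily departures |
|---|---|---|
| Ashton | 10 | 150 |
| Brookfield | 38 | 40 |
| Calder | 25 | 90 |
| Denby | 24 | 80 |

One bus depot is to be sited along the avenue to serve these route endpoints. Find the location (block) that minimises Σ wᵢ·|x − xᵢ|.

For a sum of weighted absolute distances on a line, the optimum is the weighted median (not the mean). Total weight W = 360; half-weight = 180.
Sort by position and accumulate weight:
  block 10 (Ashton, w=150) → cum 150
  block 24 (Denby, w=80) → cum 230  ≥ 180 → median here
  block 25 (Calder, w=90) → cum 320
  block 38 (Brookfield, w=40) → cum 360
Optimal location: block 24.

x = 24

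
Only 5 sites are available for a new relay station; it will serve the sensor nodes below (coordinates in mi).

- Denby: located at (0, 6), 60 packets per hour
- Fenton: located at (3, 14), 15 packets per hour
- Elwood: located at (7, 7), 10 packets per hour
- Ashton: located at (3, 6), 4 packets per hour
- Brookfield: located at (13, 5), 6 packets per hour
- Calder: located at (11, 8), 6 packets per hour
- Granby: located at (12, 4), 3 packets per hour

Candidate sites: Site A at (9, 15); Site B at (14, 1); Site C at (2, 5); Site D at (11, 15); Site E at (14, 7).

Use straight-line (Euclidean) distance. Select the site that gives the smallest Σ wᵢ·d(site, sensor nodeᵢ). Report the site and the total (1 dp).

Site C, total 482.6 mi

Total weighted distance at each candidate:
  Site A (9, 15): total = 1123.2
  Site B (14, 1): total = 1369.2
  Site C (2, 5): total = 482.6
  Site D (11, 15): total = 1247.6
  Site E (14, 7): total = 1195.1
Minimum is at Site C with total 482.6 mi.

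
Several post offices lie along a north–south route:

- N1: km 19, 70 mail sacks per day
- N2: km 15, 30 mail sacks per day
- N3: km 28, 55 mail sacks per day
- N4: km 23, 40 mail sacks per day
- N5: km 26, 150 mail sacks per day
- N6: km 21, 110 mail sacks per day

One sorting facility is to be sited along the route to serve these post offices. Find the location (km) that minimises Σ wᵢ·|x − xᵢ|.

x = 23

For a sum of weighted absolute distances on a line, the optimum is the weighted median (not the mean). Total weight W = 455; half-weight = 227.5.
Sort by position and accumulate weight:
  km 15 (N2, w=30) → cum 30
  km 19 (N1, w=70) → cum 100
  km 21 (N6, w=110) → cum 210
  km 23 (N4, w=40) → cum 250  ≥ 227.5 → median here
  km 26 (N5, w=150) → cum 400
  km 28 (N3, w=55) → cum 455
Optimal location: km 23.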